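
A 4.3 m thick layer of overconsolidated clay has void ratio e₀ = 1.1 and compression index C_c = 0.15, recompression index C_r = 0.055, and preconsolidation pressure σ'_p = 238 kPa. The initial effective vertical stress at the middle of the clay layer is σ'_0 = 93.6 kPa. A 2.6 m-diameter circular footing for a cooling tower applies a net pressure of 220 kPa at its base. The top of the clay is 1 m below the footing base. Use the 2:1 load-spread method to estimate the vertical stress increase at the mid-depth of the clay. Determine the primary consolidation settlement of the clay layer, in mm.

Mid-depth of clay below the footing base: z = 1 + 4.3/2 = 3.15 m.
Stress increase at mid-clay by the 2:1 spreading method:
Δσ ≈ qD²/(D+z)² = 220×2.6²/(2.6+3.15)² = 44.981 kPa
Final effective stress: σ'_f = 93.6 + 44.981 = 138.58 kPa.
σ'_f = 138.58 ≤ σ'_p = 238 kPa, so the clay remains overconsolidated and only the recompression index applies:
S_c = C_r·H/(1+e₀)·log₁₀(σ'_f/σ'_0) = 0.055×4.3/2.1×log₁₀(138.58/93.6)
    = 0.11262 × 0.17042 = 0.01919 m

S_c ≈ 19.2 mm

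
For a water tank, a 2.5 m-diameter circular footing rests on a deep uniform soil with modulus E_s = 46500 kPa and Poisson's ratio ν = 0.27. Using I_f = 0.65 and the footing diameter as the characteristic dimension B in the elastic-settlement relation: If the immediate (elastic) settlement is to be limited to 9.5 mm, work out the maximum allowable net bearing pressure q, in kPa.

S_e = q·B·(1−ν²)/E_s · I_f  ⇒  q = S_e·E_s / (B·(1−ν²)·I_f).
q = 0.0095 × 46500 / (2.5 × 0.9271 × 0.65) = 293.2 kPa

q ≈ 293 kPa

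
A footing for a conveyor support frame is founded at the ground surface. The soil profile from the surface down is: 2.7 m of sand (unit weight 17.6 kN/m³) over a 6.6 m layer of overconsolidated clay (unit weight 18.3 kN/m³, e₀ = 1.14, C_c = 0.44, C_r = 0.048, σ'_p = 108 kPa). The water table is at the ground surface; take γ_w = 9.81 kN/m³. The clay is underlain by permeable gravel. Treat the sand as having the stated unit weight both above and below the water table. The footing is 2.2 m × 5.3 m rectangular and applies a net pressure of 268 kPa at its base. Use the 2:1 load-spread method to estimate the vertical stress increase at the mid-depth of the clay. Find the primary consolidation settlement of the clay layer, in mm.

S_c ≈ 33.6 mm

Mid-depth of clay below the ground surface: z = 2.7 + 6.6/2 = 6 m.
Total vertical stress at mid-clay: σ_v = 17.6×2.7 + 18.3×3.3 = 107.91 kPa.
Pore pressure: u = 9.81×(6 − 0) = 58.86 kPa.
Initial effective stress: σ'_0 = σ_v − u = 107.91 − 58.86 = 49.05 kPa.
Stress increase at mid-clay by the 2:1 spreading method:
Δσ = qBL/((B+z)(L+z)) = 268×2.2×5.3/((2.2+6)(5.3+6)) = 33.724 kPa
Final effective stress: σ'_f = 49.05 + 33.724 = 82.774 kPa.
σ'_f = 82.774 ≤ σ'_p = 108 kPa, so the clay remains overconsolidated and only the recompression index applies:
S_c = C_r·H/(1+e₀)·log₁₀(σ'_f/σ'_0) = 0.048×6.6/2.14×log₁₀(82.774/49.05)
    = 0.14804 × 0.22725 = 0.03364 m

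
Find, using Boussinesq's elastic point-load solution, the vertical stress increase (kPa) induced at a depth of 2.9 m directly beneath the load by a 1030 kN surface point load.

Boussinesq vertical stress below a point load on an elastic half-space:
Δσ_z = 3P/(2πz²) · [1 + (r/z)²]^(−5/2)
r/z = 0/2.9 = 0; [1+(r/z)²]^(−5/2) = 1.
Δσ_z = 3×1030/(2π×2.9²) × 1 = 58.477 × 1 = 58.48 kPa

Δσ_z ≈ 58.5 kPa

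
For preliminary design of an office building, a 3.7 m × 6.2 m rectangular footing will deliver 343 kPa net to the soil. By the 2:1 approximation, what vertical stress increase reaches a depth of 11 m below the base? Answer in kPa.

Δσ_z ≈ 31.1 kPa

By the 2:1 method the load spreads at 1 horizontal : 2 vertical, so at depth z the loaded area has grown by z in each plan dimension:
Δσ = qBL/((B+z)(L+z)) = 343×3.7×6.2/((3.7+11)(6.2+11)) = 31.12 kPa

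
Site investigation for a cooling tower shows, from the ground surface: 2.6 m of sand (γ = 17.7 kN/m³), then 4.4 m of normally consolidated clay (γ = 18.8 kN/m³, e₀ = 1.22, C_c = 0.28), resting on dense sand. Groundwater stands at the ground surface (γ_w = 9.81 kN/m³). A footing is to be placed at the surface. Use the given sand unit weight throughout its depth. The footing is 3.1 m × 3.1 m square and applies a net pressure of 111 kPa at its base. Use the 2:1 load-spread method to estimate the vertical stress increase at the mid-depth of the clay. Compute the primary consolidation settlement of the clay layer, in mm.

S_c ≈ 85.2 mm

Mid-depth of clay below the ground surface: z = 2.6 + 4.4/2 = 4.8 m.
Total vertical stress at mid-clay: σ_v = 17.7×2.6 + 18.8×2.2 = 87.38 kPa.
Pore pressure: u = 9.81×(4.8 − 0) = 47.088 kPa.
Initial effective stress: σ'_0 = σ_v − u = 87.38 − 47.088 = 40.292 kPa.
Stress increase at mid-clay by the 2:1 spreading method:
Δσ = qBL/((B+z)(L+z)) = 111×3.1×3.1/((3.1+4.8)(3.1+4.8)) = 17.092 kPa
Final effective stress: σ'_f = σ'_0 + Δσ = 40.292 + 17.092 = 57.384 kPa.
Normally consolidated clay, so the full stress increment lies on the virgin compression line:
S_c = C_c·H/(1+e₀)·log₁₀(σ'_f/σ'_0) = 0.28×4.4/(1+1.22)×log₁₀(57.384/40.292)
    = 0.55495 × 0.15357 = 0.08522 m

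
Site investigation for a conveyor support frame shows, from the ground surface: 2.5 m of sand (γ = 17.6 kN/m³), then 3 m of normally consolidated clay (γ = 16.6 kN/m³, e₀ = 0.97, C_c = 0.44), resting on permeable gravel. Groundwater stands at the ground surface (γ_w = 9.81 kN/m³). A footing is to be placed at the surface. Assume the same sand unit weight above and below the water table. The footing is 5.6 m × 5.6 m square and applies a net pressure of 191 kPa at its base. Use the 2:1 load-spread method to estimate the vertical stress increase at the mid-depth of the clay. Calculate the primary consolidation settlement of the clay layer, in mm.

S_c ≈ 338 mm

Mid-depth of clay below the ground surface: z = 2.5 + 3/2 = 4 m.
Total vertical stress at mid-clay: σ_v = 17.6×2.5 + 16.6×1.5 = 68.9 kPa.
Pore pressure: u = 9.81×(4 − 0) = 39.24 kPa.
Initial effective stress: σ'_0 = σ_v − u = 68.9 − 39.24 = 29.66 kPa.
Stress increase at mid-clay by the 2:1 spreading method:
Δσ = qBL/((B+z)(L+z)) = 191×5.6×5.6/((5.6+4)(5.6+4)) = 64.993 kPa
Final effective stress: σ'_f = σ'_0 + Δσ = 29.66 + 64.993 = 94.653 kPa.
Normally consolidated clay, so the full stress increment lies on the virgin compression line:
S_c = C_c·H/(1+e₀)·log₁₀(σ'_f/σ'_0) = 0.44×3/(1+0.97)×log₁₀(94.653/29.66)
    = 0.67005 × 0.50396 = 0.3377 m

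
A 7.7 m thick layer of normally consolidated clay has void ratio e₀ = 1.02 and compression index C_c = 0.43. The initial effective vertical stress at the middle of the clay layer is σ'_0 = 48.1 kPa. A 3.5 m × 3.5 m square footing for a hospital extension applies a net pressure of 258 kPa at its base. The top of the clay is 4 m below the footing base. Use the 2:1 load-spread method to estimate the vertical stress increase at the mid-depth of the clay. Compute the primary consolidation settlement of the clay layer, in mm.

S_c ≈ 293 mm

Mid-depth of clay below the footing base: z = 4 + 7.7/2 = 7.85 m.
Stress increase at mid-clay by the 2:1 spreading method:
Δσ = qBL/((B+z)(L+z)) = 258×3.5×3.5/((3.5+7.85)(3.5+7.85)) = 24.534 kPa
Final effective stress: σ'_f = σ'_0 + Δσ = 48.1 + 24.534 = 72.634 kPa.
Normally consolidated clay, so the full stress increment lies on the virgin compression line:
S_c = C_c·H/(1+e₀)·log₁₀(σ'_f/σ'_0) = 0.43×7.7/(1+1.02)×log₁₀(72.634/48.1)
    = 1.6391 × 0.17899 = 0.2934 m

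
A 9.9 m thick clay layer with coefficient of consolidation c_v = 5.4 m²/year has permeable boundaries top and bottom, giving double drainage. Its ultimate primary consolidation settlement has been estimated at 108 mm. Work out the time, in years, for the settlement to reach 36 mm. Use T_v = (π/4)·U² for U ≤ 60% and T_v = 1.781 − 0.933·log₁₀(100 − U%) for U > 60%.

t ≈ 0.396 years

Drainage path length: H_d = H/2 = 4.95 m (double drainage).
U = S(t)/S_ult = 36/108 = 0.3333.
U ≤ 60%: T_v = (π/4)·U² = (π/4)×0.33333² = 0.087266.
t = T_v·H_d²/c_v = 0.087266×4.95²/5.4 = 0.396 years.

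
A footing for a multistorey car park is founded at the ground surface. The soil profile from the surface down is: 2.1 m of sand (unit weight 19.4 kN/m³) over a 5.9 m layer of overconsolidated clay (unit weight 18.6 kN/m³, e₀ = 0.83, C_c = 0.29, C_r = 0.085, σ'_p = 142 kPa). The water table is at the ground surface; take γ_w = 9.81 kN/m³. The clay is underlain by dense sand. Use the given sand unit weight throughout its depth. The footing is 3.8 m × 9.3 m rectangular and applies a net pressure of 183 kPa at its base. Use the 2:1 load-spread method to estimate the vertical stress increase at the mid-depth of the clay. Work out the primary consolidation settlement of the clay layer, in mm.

S_c ≈ 88.6 mm

Mid-depth of clay below the ground surface: z = 2.1 + 5.9/2 = 5.05 m.
Total vertical stress at mid-clay: σ_v = 19.4×2.1 + 18.6×2.95 = 95.61 kPa.
Pore pressure: u = 9.81×(5.05 − 0) = 49.541 kPa.
Initial effective stress: σ'_0 = σ_v − u = 95.61 − 49.541 = 46.069 kPa.
Stress increase at mid-clay by the 2:1 spreading method:
Δσ = qBL/((B+z)(L+z)) = 183×3.8×9.3/((3.8+5.05)(9.3+5.05)) = 50.924 kPa
Final effective stress: σ'_f = 46.069 + 50.924 = 96.993 kPa.
σ'_f = 96.993 ≤ σ'_p = 142 kPa, so the clay remains overconsolidated and only the recompression index applies:
S_c = C_r·H/(1+e₀)·log₁₀(σ'_f/σ'_0) = 0.085×5.9/1.83×log₁₀(96.993/46.069)
    = 0.27404 × 0.32333 = 0.08861 m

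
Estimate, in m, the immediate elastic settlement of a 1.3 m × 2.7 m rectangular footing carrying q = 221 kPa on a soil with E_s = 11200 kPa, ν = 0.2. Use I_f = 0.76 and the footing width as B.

S_e ≈ 0.0187 m

Immediate (elastic) settlement: S_e = q·B·(1−ν²)/E_s · I_f.
S_e = 221 × 1.3 × (1 − 0.2²) / 11200 × 0.76
    = 221 × 1.3 × 0.96 / 11200 × 0.76
    = 0.01872 m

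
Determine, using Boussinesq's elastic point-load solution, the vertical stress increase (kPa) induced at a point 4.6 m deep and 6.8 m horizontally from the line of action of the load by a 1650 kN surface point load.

Boussinesq vertical stress below a point load on an elastic half-space:
Δσ_z = 3P/(2πz²) · [1 + (r/z)²]^(−5/2)
r/z = 6.8/4.6 = 1.4783; [1+(r/z)²]^(−5/2) = 0.055225.
Δσ_z = 3×1650/(2π×4.6²) × 0.055225 = 37.231 × 0.055225 = 2.056 kPa

Δσ_z ≈ 2.06 kPa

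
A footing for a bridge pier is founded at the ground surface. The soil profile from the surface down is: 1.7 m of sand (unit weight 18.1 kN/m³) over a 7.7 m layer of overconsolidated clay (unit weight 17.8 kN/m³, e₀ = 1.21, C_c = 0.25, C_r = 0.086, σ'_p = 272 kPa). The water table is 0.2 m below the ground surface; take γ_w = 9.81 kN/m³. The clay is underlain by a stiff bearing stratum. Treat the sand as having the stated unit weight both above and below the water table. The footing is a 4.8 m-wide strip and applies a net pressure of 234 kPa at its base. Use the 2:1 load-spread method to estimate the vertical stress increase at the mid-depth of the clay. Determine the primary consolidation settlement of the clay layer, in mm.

S_c ≈ 156 mm

Mid-depth of clay below the ground surface: z = 1.7 + 7.7/2 = 5.55 m.
Total vertical stress at mid-clay: σ_v = 18.1×1.7 + 17.8×3.85 = 99.3 kPa.
Pore pressure: u = 9.81×(5.55 − 0.2) = 52.483 kPa.
Initial effective stress: σ'_0 = σ_v − u = 99.3 − 52.483 = 46.817 kPa.
Stress increase at mid-clay by the 2:1 spreading method:
Δσ = qB/(B+z) = 234×4.8/(4.8+5.55) = 108.52 kPa
Final effective stress: σ'_f = 46.817 + 108.52 = 155.34 kPa.
σ'_f = 155.34 ≤ σ'_p = 272 kPa, so the clay remains overconsolidated and only the recompression index applies:
S_c = C_r·H/(1+e₀)·log₁₀(σ'_f/σ'_0) = 0.086×7.7/2.21×log₁₀(155.34/46.817)
    = 0.29964 × 0.52088 = 0.1561 m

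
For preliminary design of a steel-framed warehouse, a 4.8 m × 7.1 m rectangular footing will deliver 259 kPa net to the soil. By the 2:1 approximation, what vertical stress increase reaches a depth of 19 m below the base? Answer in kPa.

By the 2:1 method the load spreads at 1 horizontal : 2 vertical, so at depth z the loaded area has grown by z in each plan dimension:
Δσ = qBL/((B+z)(L+z)) = 259×4.8×7.1/((4.8+19)(7.1+19)) = 14.21 kPa

Δσ_z ≈ 14.2 kPa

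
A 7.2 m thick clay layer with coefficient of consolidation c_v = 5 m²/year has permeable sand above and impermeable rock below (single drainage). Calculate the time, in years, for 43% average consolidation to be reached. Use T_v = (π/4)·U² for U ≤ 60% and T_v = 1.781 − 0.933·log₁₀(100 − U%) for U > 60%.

Drainage path length: H_d = H = 7.2 m (single drainage).
U ≤ 60%: T_v = (π/4)·U² = (π/4)×0.43² = 0.14522.
t = T_v·H_d²/c_v = 0.14522×7.2²/5 = 1.506 years.

t ≈ 1.51 years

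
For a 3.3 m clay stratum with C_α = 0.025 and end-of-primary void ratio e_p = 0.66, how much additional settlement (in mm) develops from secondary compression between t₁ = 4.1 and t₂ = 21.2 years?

Secondary compression: S_s = C_α·H/(1+e_p)·log₁₀(t₂/t₁)
S_s = 0.025×3.3/(1+0.66)×log₁₀(21.2/4.1)
    = 0.0497 × 0.7136 = 0.03546 m

S_s ≈ 35.5 mm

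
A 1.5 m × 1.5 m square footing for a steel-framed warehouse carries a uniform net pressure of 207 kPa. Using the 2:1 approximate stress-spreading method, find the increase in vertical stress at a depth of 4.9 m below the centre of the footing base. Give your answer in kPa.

Δσ_z ≈ 11.4 kPa

By the 2:1 method the load spreads at 1 horizontal : 2 vertical, so at depth z the loaded area has grown by z in each plan dimension:
Δσ = qBL/((B+z)(L+z)) = 207×1.5×1.5/((1.5+4.9)(1.5+4.9)) = 11.371 kPa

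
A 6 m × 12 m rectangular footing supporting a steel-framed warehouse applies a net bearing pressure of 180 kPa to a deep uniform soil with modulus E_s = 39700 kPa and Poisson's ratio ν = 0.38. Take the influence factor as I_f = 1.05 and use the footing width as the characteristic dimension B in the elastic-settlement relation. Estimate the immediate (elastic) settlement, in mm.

Immediate (elastic) settlement: S_e = q·B·(1−ν²)/E_s · I_f.
S_e = 180 × 6 × (1 − 0.38²) / 39700 × 1.05
    = 180 × 6 × 0.8556 / 39700 × 1.05
    = 0.02444 m = 24.44 mm

S_e ≈ 24.4 mm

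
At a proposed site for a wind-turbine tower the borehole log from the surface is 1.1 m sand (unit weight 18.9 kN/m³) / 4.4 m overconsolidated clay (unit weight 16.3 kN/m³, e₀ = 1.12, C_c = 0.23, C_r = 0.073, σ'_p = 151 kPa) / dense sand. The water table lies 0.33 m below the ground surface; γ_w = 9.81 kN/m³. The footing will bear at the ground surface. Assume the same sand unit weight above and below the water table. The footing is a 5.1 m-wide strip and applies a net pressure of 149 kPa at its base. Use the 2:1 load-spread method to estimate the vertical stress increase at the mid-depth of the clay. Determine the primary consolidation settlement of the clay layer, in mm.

Mid-depth of clay below the ground surface: z = 1.1 + 4.4/2 = 3.3 m.
Total vertical stress at mid-clay: σ_v = 18.9×1.1 + 16.3×2.2 = 56.65 kPa.
Pore pressure: u = 9.81×(3.3 − 0.33) = 29.136 kPa.
Initial effective stress: σ'_0 = σ_v − u = 56.65 − 29.136 = 27.514 kPa.
Stress increase at mid-clay by the 2:1 spreading method:
Δσ = qB/(B+z) = 149×5.1/(5.1+3.3) = 90.464 kPa
Final effective stress: σ'_f = 27.514 + 90.464 = 117.98 kPa.
σ'_f = 117.98 ≤ σ'_p = 151 kPa, so the clay remains overconsolidated and only the recompression index applies:
S_c = C_r·H/(1+e₀)·log₁₀(σ'_f/σ'_0) = 0.073×4.4/2.12×log₁₀(117.98/27.514)
    = 0.15151 × 0.63225 = 0.09579 m

S_c ≈ 95.8 mm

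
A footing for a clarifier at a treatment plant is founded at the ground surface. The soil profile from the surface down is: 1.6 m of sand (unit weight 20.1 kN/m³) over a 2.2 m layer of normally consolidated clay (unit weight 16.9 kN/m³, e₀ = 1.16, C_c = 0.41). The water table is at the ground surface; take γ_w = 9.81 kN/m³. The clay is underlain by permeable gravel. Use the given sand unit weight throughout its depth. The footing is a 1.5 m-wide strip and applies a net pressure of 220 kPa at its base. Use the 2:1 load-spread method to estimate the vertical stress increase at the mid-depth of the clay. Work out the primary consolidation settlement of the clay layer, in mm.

S_c ≈ 262 mm

Mid-depth of clay below the ground surface: z = 1.6 + 2.2/2 = 2.7 m.
Total vertical stress at mid-clay: σ_v = 20.1×1.6 + 16.9×1.1 = 50.75 kPa.
Pore pressure: u = 9.81×(2.7 − 0) = 26.487 kPa.
Initial effective stress: σ'_0 = σ_v − u = 50.75 − 26.487 = 24.263 kPa.
Stress increase at mid-clay by the 2:1 spreading method:
Δσ = qB/(B+z) = 220×1.5/(1.5+2.7) = 78.571 kPa
Final effective stress: σ'_f = σ'_0 + Δσ = 24.263 + 78.571 = 102.83 kPa.
Normally consolidated clay, so the full stress increment lies on the virgin compression line:
S_c = C_c·H/(1+e₀)·log₁₀(σ'_f/σ'_0) = 0.41×2.2/(1+1.16)×log₁₀(102.83/24.263)
    = 0.41759 × 0.62718 = 0.2619 m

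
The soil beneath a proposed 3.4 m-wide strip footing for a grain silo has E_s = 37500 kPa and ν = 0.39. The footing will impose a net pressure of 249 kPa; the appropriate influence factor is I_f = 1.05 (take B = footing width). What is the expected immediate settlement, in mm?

S_e ≈ 20.1 mm

Immediate (elastic) settlement: S_e = q·B·(1−ν²)/E_s · I_f.
S_e = 249 × 3.4 × (1 − 0.39²) / 37500 × 1.05
    = 249 × 3.4 × 0.8479 / 37500 × 1.05
    = 0.0201 m = 20.1 mm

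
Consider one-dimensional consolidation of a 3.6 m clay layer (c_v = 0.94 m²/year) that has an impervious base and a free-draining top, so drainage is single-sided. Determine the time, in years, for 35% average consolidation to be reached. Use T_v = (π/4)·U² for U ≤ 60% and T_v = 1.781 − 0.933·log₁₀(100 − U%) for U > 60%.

Drainage path length: H_d = H = 3.6 m (single drainage).
U ≤ 60%: T_v = (π/4)·U² = (π/4)×0.35² = 0.096211.
t = T_v·H_d²/c_v = 0.096211×3.6²/0.94 = 1.326 years.

t ≈ 1.33 years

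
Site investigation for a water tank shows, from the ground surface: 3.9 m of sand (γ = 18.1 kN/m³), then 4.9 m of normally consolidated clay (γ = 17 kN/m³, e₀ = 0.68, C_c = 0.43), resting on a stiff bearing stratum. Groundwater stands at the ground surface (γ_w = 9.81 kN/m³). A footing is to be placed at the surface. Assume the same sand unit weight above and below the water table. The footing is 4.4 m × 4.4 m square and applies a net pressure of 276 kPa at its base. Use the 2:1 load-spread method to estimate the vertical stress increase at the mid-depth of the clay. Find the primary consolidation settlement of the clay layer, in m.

S_c ≈ 0.357 m

Mid-depth of clay below the ground surface: z = 3.9 + 4.9/2 = 6.35 m.
Total vertical stress at mid-clay: σ_v = 18.1×3.9 + 17×2.45 = 112.24 kPa.
Pore pressure: u = 9.81×(6.35 − 0) = 62.294 kPa.
Initial effective stress: σ'_0 = σ_v − u = 112.24 − 62.294 = 49.946 kPa.
Stress increase at mid-clay by the 2:1 spreading method:
Δσ = qBL/((B+z)(L+z)) = 276×4.4×4.4/((4.4+6.35)(4.4+6.35)) = 46.238 kPa
Final effective stress: σ'_f = σ'_0 + Δσ = 49.946 + 46.238 = 96.184 kPa.
Normally consolidated clay, so the full stress increment lies on the virgin compression line:
S_c = C_c·H/(1+e₀)·log₁₀(σ'_f/σ'_0) = 0.43×4.9/(1+0.68)×log₁₀(96.184/49.946)
    = 1.2542 × 0.2846 = 0.3569 m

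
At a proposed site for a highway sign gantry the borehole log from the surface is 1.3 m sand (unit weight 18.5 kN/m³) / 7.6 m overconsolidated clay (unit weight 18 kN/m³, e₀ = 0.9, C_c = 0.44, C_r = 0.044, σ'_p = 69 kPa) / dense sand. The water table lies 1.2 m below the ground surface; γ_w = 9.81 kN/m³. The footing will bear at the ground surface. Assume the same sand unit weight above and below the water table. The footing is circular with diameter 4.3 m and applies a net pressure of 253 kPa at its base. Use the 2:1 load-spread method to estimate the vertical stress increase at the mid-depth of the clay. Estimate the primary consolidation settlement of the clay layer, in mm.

Mid-depth of clay below the ground surface: z = 1.3 + 7.6/2 = 5.1 m.
Total vertical stress at mid-clay: σ_v = 18.5×1.3 + 18×3.8 = 92.45 kPa.
Pore pressure: u = 9.81×(5.1 − 1.2) = 38.259 kPa.
Initial effective stress: σ'_0 = σ_v − u = 92.45 − 38.259 = 54.191 kPa.
Stress increase at mid-clay by the 2:1 spreading method:
Δσ ≈ qD²/(D+z)² = 253×4.3²/(4.3+5.1)² = 52.942 kPa
Final effective stress: σ'_f = 54.191 + 52.942 = 107.13 kPa.
σ'_f = 107.13 > σ'_p = 69 kPa, so the stress path crosses the preconsolidation pressure — recompression up to σ'_p, then virgin compression beyond:
S_c = H/(1+e₀)·[C_r·log₁₀(σ'_p/σ'_0) + C_c·log₁₀(σ'_f/σ'_p)]
    = 7.6/1.9 × [0.044×log₁₀(69/54.191) + 0.44×log₁₀(107.13/69)]
    = 4 × [0.0046166 + 0.084067] = 0.3547 m

S_c ≈ 355 mm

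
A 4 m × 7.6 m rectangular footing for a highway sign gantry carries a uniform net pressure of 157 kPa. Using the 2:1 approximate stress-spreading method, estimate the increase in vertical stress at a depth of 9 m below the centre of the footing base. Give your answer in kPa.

Δσ_z ≈ 22.1 kPa

By the 2:1 method the load spreads at 1 horizontal : 2 vertical, so at depth z the loaded area has grown by z in each plan dimension:
Δσ = qBL/((B+z)(L+z)) = 157×4×7.6/((4+9)(7.6+9)) = 22.117 kPa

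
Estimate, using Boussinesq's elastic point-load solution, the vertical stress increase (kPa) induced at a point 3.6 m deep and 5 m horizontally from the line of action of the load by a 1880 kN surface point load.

Boussinesq vertical stress below a point load on an elastic half-space:
Δσ_z = 3P/(2πz²) · [1 + (r/z)²]^(−5/2)
r/z = 5/3.6 = 1.3889; [1+(r/z)²]^(−5/2) = 0.068108.
Δσ_z = 3×1880/(2π×3.6²) × 0.068108 = 69.262 × 0.068108 = 4.717 kPa

Δσ_z ≈ 4.72 kPa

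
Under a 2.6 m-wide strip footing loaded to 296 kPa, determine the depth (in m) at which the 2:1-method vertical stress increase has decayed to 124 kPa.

z ≈ 3.61 m

2:1 spreading — at depth z the loaded area has grown by z in each plan dimension:
qB/(B+z) = Δσ_z ⇒ z = qB/Δσ_z − B = 296×2.6/124 − 2.6 = 3.606 m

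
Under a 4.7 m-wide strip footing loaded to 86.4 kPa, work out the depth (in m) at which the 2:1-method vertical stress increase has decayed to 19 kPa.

2:1 spreading — at depth z the loaded area has grown by z in each plan dimension:
qB/(B+z) = Δσ_z ⇒ z = qB/Δσ_z − B = 86.4×4.7/19 − 4.7 = 16.67 m

z ≈ 16.7 m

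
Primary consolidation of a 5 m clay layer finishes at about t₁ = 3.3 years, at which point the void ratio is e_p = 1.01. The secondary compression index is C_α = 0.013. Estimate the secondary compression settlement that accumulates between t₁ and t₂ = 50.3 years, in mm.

S_s ≈ 38.3 mm

Secondary compression: S_s = C_α·H/(1+e_p)·log₁₀(t₂/t₁)
S_s = 0.013×5/(1+1.01)×log₁₀(50.3/3.3)
    = 0.03234 × 1.183 = 0.03826 m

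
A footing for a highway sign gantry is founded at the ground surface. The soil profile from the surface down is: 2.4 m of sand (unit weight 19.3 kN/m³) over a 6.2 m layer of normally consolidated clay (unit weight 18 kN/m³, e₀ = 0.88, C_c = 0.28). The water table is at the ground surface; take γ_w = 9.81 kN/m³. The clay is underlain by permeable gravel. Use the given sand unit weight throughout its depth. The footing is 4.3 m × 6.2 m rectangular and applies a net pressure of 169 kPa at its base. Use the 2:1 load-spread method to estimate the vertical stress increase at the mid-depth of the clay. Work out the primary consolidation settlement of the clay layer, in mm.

S_c ≈ 239 mm

Mid-depth of clay below the ground surface: z = 2.4 + 6.2/2 = 5.5 m.
Total vertical stress at mid-clay: σ_v = 19.3×2.4 + 18×3.1 = 102.12 kPa.
Pore pressure: u = 9.81×(5.5 − 0) = 53.955 kPa.
Initial effective stress: σ'_0 = σ_v − u = 102.12 − 53.955 = 48.165 kPa.
Stress increase at mid-clay by the 2:1 spreading method:
Δσ = qBL/((B+z)(L+z)) = 169×4.3×6.2/((4.3+5.5)(6.2+5.5)) = 39.295 kPa
Final effective stress: σ'_f = σ'_0 + Δσ = 48.165 + 39.295 = 87.46 kPa.
Normally consolidated clay, so the full stress increment lies on the virgin compression line:
S_c = C_c·H/(1+e₀)·log₁₀(σ'_f/σ'_0) = 0.28×6.2/(1+0.88)×log₁₀(87.46/48.165)
    = 0.9234 × 0.25908 = 0.2392 m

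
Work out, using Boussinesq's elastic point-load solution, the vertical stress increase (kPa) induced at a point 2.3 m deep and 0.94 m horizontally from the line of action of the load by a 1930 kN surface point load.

Δσ_z ≈ 118 kPa

Boussinesq vertical stress below a point load on an elastic half-space:
Δσ_z = 3P/(2πz²) · [1 + (r/z)²]^(−5/2)
r/z = 0.94/2.3 = 0.4087; [1+(r/z)²]^(−5/2) = 0.67966.
Δσ_z = 3×1930/(2π×2.3²) × 0.67966 = 174.2 × 0.67966 = 118.4 kPa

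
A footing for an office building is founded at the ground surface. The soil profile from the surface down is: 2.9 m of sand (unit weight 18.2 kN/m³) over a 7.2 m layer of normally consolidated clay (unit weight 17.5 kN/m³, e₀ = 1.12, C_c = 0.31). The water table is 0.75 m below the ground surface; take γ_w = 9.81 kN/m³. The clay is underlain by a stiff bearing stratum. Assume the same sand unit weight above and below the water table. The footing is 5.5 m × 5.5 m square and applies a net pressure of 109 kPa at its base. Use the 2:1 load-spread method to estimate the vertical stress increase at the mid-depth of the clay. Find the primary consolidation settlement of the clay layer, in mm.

Mid-depth of clay below the ground surface: z = 2.9 + 7.2/2 = 6.5 m.
Total vertical stress at mid-clay: σ_v = 18.2×2.9 + 17.5×3.6 = 115.78 kPa.
Pore pressure: u = 9.81×(6.5 − 0.75) = 56.408 kPa.
Initial effective stress: σ'_0 = σ_v − u = 115.78 − 56.408 = 59.372 kPa.
Stress increase at mid-clay by the 2:1 spreading method:
Δσ = qBL/((B+z)(L+z)) = 109×5.5×5.5/((5.5+6.5)(5.5+6.5)) = 22.898 kPa
Final effective stress: σ'_f = σ'_0 + Δσ = 59.372 + 22.898 = 82.27 kPa.
Normally consolidated clay, so the full stress increment lies on the virgin compression line:
S_c = C_c·H/(1+e₀)·log₁₀(σ'_f/σ'_0) = 0.31×7.2/(1+1.12)×log₁₀(82.27/59.372)
    = 1.0528 × 0.14166 = 0.1491 m

S_c ≈ 149 mm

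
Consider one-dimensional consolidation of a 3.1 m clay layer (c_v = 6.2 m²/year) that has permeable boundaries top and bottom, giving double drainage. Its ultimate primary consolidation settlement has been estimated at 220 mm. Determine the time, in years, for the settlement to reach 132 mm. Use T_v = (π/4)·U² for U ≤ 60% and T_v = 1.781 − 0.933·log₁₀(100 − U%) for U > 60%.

Drainage path length: H_d = H/2 = 1.55 m (double drainage).
U = S(t)/S_ult = 132/220 = 0.6.
U ≤ 60%: T_v = (π/4)·U² = (π/4)×0.6² = 0.28274.
t = T_v·H_d²/c_v = 0.28274×1.55²/6.2 = 0.1096 years.

t ≈ 0.11 years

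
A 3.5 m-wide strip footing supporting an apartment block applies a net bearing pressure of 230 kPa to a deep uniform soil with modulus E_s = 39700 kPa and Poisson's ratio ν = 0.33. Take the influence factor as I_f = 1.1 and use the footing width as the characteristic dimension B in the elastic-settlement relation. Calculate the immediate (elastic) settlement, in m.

Immediate (elastic) settlement: S_e = q·B·(1−ν²)/E_s · I_f.
S_e = 230 × 3.5 × (1 − 0.33²) / 39700 × 1.1
    = 230 × 3.5 × 0.8911 / 39700 × 1.1
    = 0.01988 m

S_e ≈ 0.0199 m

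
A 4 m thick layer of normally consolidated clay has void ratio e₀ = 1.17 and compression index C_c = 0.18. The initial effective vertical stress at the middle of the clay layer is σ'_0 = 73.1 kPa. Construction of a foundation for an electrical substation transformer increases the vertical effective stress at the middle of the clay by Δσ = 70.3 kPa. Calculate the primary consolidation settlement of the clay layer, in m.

Final effective stress: σ'_f = σ'_0 + Δσ = 73.1 + 70.3 = 143.4 kPa.
Normally consolidated clay, so the full stress increment lies on the virgin compression line:
S_c = C_c·H/(1+e₀)·log₁₀(σ'_f/σ'_0) = 0.18×4/(1+1.17)×log₁₀(143.4/73.1)
    = 0.3318 × 0.29263 = 0.09709 m

S_c ≈ 0.0971 m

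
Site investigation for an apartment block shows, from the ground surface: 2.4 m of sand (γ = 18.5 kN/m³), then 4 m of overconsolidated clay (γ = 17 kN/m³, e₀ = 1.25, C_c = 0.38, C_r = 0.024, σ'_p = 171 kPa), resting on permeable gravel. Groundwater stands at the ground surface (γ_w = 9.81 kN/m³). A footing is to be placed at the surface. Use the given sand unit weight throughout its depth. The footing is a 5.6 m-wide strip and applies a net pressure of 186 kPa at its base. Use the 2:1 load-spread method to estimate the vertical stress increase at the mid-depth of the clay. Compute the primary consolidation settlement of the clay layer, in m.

S_c ≈ 0.0255 m

Mid-depth of clay below the ground surface: z = 2.4 + 4/2 = 4.4 m.
Total vertical stress at mid-clay: σ_v = 18.5×2.4 + 17×2 = 78.4 kPa.
Pore pressure: u = 9.81×(4.4 − 0) = 43.164 kPa.
Initial effective stress: σ'_0 = σ_v − u = 78.4 − 43.164 = 35.236 kPa.
Stress increase at mid-clay by the 2:1 spreading method:
Δσ = qB/(B+z) = 186×5.6/(5.6+4.4) = 104.16 kPa
Final effective stress: σ'_f = 35.236 + 104.16 = 139.4 kPa.
σ'_f = 139.4 ≤ σ'_p = 171 kPa, so the clay remains overconsolidated and only the recompression index applies:
S_c = C_r·H/(1+e₀)·log₁₀(σ'_f/σ'_0) = 0.024×4/2.25×log₁₀(139.4/35.236)
    = 0.042667 × 0.59728 = 0.02548 m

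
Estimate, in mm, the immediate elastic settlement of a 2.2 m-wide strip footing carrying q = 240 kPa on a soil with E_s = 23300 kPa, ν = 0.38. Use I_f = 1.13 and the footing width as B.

Immediate (elastic) settlement: S_e = q·B·(1−ν²)/E_s · I_f.
S_e = 240 × 2.2 × (1 − 0.38²) / 23300 × 1.13
    = 240 × 2.2 × 0.8556 / 23300 × 1.13
    = 0.02191 m = 21.91 mm

S_e ≈ 21.9 mm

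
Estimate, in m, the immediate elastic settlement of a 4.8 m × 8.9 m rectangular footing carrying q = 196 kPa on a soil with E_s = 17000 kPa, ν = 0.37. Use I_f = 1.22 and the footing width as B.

S_e ≈ 0.0583 m

Immediate (elastic) settlement: S_e = q·B·(1−ν²)/E_s · I_f.
S_e = 196 × 4.8 × (1 − 0.37²) / 17000 × 1.22
    = 196 × 4.8 × 0.8631 / 17000 × 1.22
    = 0.05827 m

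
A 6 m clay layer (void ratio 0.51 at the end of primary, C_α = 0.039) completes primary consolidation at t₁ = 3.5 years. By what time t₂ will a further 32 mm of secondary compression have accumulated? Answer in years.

t₂ ≈ 5.63 years

S_s = C_α·H/(1+e_p)·log₁₀(t₂/t₁) ⇒ log₁₀(t₂/t₁) = S_s·(1+e_p)/(C_α·H).
log₁₀(t₂/t₁) = 0.032 × (1+0.51) / (0.039×6) = 0.2065
t₂ = t₁ × 10^0.2065 = 3.5 × 1.609 = 5.631 years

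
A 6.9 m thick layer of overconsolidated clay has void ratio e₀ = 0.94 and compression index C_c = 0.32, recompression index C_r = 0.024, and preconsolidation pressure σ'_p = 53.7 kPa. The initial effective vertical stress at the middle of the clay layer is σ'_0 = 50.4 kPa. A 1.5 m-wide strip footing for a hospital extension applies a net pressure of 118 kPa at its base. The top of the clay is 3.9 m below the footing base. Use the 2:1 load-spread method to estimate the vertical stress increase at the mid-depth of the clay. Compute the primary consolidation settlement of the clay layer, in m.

Mid-depth of clay below the footing base: z = 3.9 + 6.9/2 = 7.35 m.
Stress increase at mid-clay by the 2:1 spreading method:
Δσ = qB/(B+z) = 118×1.5/(1.5+7.35) = 20 kPa
Final effective stress: σ'_f = 50.4 + 20 = 70.4 kPa.
σ'_f = 70.4 > σ'_p = 53.7 kPa, so the stress path crosses the preconsolidation pressure — recompression up to σ'_p, then virgin compression beyond:
S_c = H/(1+e₀)·[C_r·log₁₀(σ'_p/σ'_0) + C_c·log₁₀(σ'_f/σ'_p)]
    = 6.9/1.94 × [0.024×log₁₀(53.7/50.4) + 0.32×log₁₀(70.4/53.7)]
    = 3.5567 × [0.00066105 + 0.037631] = 0.1362 m

S_c ≈ 0.136 m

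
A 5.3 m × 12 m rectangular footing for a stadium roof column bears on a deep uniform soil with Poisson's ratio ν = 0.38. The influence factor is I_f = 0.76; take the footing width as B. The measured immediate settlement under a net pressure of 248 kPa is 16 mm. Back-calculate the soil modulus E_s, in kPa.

S_e = q·B·(1−ν²)/E_s · I_f  ⇒  E_s = q·B·(1−ν²)·I_f / S_e.
E_s = 248 × 5.3 × 0.8556 × 0.76 / 0.016 = 53420 kPa

E_s ≈ 53400 kPa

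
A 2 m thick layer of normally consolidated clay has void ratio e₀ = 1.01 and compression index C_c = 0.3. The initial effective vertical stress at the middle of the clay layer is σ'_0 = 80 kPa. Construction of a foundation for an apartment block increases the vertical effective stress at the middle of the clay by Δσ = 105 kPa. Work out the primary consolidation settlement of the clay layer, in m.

S_c ≈ 0.109 m

Final effective stress: σ'_f = σ'_0 + Δσ = 80 + 105 = 185 kPa.
Normally consolidated clay, so the full stress increment lies on the virgin compression line:
S_c = C_c·H/(1+e₀)·log₁₀(σ'_f/σ'_0) = 0.3×2/(1+1.01)×log₁₀(185/80)
    = 0.29851 × 0.36408 = 0.1087 m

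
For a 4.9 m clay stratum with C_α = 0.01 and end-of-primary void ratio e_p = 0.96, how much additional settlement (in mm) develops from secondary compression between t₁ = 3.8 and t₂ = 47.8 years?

Secondary compression: S_s = C_α·H/(1+e_p)·log₁₀(t₂/t₁)
S_s = 0.01×4.9/(1+0.96)×log₁₀(47.8/3.8)
    = 0.025 × 1.1 = 0.02749 m

S_s ≈ 27.5 mm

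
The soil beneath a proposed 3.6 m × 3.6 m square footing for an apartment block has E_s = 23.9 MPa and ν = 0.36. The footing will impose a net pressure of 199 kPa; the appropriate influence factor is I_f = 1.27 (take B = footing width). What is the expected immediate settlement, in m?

Immediate (elastic) settlement: S_e = q·B·(1−ν²)/E_s · I_f.
E_s = 23.9 MPa = 23900 kPa.
S_e = 199 × 3.6 × (1 − 0.36²) / 23900 × 1.27
    = 199 × 3.6 × 0.8704 / 23900 × 1.27
    = 0.03313 m

S_e ≈ 0.0331 m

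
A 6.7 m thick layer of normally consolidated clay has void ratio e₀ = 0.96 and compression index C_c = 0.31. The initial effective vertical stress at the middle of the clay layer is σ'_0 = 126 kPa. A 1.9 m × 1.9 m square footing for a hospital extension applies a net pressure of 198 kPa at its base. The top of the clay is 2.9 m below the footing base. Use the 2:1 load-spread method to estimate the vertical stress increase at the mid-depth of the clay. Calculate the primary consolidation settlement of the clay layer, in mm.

Mid-depth of clay below the footing base: z = 2.9 + 6.7/2 = 6.25 m.
Stress increase at mid-clay by the 2:1 spreading method:
Δσ = qBL/((B+z)(L+z)) = 198×1.9×1.9/((1.9+6.25)(1.9+6.25)) = 10.761 kPa
Final effective stress: σ'_f = σ'_0 + Δσ = 126 + 10.761 = 136.76 kPa.
Normally consolidated clay, so the full stress increment lies on the virgin compression line:
S_c = C_c·H/(1+e₀)·log₁₀(σ'_f/σ'_0) = 0.31×6.7/(1+0.96)×log₁₀(136.76/126)
    = 1.0597 × 0.035589 = 0.03771 m

S_c ≈ 37.7 mm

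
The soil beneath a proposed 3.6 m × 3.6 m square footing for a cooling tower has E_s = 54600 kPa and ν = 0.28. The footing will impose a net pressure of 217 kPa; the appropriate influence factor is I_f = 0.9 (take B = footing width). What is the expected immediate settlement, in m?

Immediate (elastic) settlement: S_e = q·B·(1−ν²)/E_s · I_f.
S_e = 217 × 3.6 × (1 − 0.28²) / 54600 × 0.9
    = 217 × 3.6 × 0.9216 / 54600 × 0.9
    = 0.01187 m

S_e ≈ 0.0119 m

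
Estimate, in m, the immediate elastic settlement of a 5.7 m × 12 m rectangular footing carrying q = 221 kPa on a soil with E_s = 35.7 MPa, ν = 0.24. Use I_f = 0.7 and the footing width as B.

Immediate (elastic) settlement: S_e = q·B·(1−ν²)/E_s · I_f.
E_s = 35.7 MPa = 35700 kPa.
S_e = 221 × 5.7 × (1 − 0.24²) / 35700 × 0.7
    = 221 × 5.7 × 0.9424 / 35700 × 0.7
    = 0.02328 m

S_e ≈ 0.0233 m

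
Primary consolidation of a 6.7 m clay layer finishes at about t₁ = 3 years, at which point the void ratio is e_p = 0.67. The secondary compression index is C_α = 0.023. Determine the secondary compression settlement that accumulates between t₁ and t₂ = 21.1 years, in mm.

S_s ≈ 78.2 mm

Secondary compression: S_s = C_α·H/(1+e_p)·log₁₀(t₂/t₁)
S_s = 0.023×6.7/(1+0.67)×log₁₀(21.1/3)
    = 0.09228 × 0.8472 = 0.07817 m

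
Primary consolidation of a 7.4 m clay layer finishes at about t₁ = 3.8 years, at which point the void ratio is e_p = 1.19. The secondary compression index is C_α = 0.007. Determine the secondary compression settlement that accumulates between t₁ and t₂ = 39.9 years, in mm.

Secondary compression: S_s = C_α·H/(1+e_p)·log₁₀(t₂/t₁)
S_s = 0.007×7.4/(1+1.19)×log₁₀(39.9/3.8)
    = 0.02365 × 1.021 = 0.02415 m

S_s ≈ 24.2 mm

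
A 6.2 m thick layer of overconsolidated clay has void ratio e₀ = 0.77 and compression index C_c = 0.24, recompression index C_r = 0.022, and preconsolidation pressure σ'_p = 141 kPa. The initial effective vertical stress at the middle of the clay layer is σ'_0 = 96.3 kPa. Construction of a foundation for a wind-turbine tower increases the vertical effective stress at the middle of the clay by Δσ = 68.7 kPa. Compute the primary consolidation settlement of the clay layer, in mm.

Final effective stress: σ'_f = 96.3 + 68.7 = 165 kPa.
σ'_f = 165 > σ'_p = 141 kPa, so the stress path crosses the preconsolidation pressure — recompression up to σ'_p, then virgin compression beyond:
S_c = H/(1+e₀)·[C_r·log₁₀(σ'_p/σ'_0) + C_c·log₁₀(σ'_f/σ'_p)]
    = 6.2/1.77 × [0.022×log₁₀(141/96.3) + 0.24×log₁₀(165/141)]
    = 3.5028 × [0.003643 + 0.016384] = 0.07015 m

S_c ≈ 70.2 mm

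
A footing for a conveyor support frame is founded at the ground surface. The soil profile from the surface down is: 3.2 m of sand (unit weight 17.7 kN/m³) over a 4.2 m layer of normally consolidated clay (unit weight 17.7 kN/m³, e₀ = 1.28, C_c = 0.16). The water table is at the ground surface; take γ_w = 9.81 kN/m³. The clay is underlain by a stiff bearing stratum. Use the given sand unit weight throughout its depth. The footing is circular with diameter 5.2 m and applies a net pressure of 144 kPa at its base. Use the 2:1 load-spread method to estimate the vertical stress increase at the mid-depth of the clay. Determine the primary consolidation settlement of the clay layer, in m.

Mid-depth of clay below the ground surface: z = 3.2 + 4.2/2 = 5.3 m.
Total vertical stress at mid-clay: σ_v = 17.7×3.2 + 17.7×2.1 = 93.81 kPa.
Pore pressure: u = 9.81×(5.3 − 0) = 51.993 kPa.
Initial effective stress: σ'_0 = σ_v − u = 93.81 − 51.993 = 41.817 kPa.
Stress increase at mid-clay by the 2:1 spreading method:
Δσ ≈ qD²/(D+z)² = 144×5.2²/(5.2+5.3)² = 35.318 kPa
Final effective stress: σ'_f = σ'_0 + Δσ = 41.817 + 35.318 = 77.135 kPa.
Normally consolidated clay, so the full stress increment lies on the virgin compression line:
S_c = C_c·H/(1+e₀)·log₁₀(σ'_f/σ'_0) = 0.16×4.2/(1+1.28)×log₁₀(77.135/41.817)
    = 0.29474 × 0.2659 = 0.07837 m

S_c ≈ 0.0784 m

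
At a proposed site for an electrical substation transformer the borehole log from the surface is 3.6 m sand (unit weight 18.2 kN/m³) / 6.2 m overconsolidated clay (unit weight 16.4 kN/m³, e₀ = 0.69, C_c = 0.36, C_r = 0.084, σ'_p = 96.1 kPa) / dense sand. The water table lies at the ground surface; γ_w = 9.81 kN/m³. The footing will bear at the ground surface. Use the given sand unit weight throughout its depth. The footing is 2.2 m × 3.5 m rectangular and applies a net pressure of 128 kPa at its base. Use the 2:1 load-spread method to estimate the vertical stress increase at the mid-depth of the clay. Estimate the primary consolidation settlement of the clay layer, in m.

S_c ≈ 0.026 m

Mid-depth of clay below the ground surface: z = 3.6 + 6.2/2 = 6.7 m.
Total vertical stress at mid-clay: σ_v = 18.2×3.6 + 16.4×3.1 = 116.36 kPa.
Pore pressure: u = 9.81×(6.7 − 0) = 65.727 kPa.
Initial effective stress: σ'_0 = σ_v − u = 116.36 − 65.727 = 50.633 kPa.
Stress increase at mid-clay by the 2:1 spreading method:
Δσ = qBL/((B+z)(L+z)) = 128×2.2×3.5/((2.2+6.7)(3.5+6.7)) = 10.857 kPa
Final effective stress: σ'_f = 50.633 + 10.857 = 61.49 kPa.
σ'_f = 61.49 ≤ σ'_p = 96.1 kPa, so the clay remains overconsolidated and only the recompression index applies:
S_c = C_r·H/(1+e₀)·log₁₀(σ'_f/σ'_0) = 0.084×6.2/1.69×log₁₀(61.49/50.633)
    = 0.30816 × 0.084371 = 0.026 m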